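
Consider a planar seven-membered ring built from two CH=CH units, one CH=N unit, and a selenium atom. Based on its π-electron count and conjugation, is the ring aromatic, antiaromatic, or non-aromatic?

Antiaromatic

The p orbitals form a continuous loop: every atom in a ring double bond is sp² and brings one electron to the p orbital; each sp² =N– keeps its lone pair in-plane and puts one electron into the π system; the selenium donates one lone pair from its p orbital. The ring is fully conjugated.
Counting π electrons: 3 × 2 = 6 from the double-bond units + 2 from the Se atom = 8.
8 = 4(2); a planar, fully conjugated 4n system is antiaromatic.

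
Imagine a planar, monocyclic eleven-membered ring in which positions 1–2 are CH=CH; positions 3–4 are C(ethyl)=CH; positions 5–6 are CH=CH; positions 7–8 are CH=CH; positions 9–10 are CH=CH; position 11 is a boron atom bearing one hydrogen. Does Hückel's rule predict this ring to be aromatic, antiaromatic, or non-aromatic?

Aromatic

Every ring atom contributes a p orbital perpendicular to the ring (the double-bond atoms are sp², each contributing one p electron; the boron has an empty p orbital), so the π system is cyclic and fully conjugated.
Tallying contributions gives 5 × 2 = 10 from the double-bond units + 0 from the BH atom = 10.
Since 10 = 4·2 + 2, the ring meets the 4n+2 criterion.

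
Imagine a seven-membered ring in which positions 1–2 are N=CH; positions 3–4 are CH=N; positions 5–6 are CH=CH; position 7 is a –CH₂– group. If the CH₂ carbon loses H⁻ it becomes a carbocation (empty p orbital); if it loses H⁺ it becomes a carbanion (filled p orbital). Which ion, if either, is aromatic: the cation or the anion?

The cation

Once that carbon is sp², every ring atom has a p orbital and both ions are fully conjugated.
Cation: 3 × 2 + 0 = 6 π electrons → 4(1)+2, aromatic.
Anion: 3 × 2 + 2 = 8 π electrons → 4(2), antiaromatic.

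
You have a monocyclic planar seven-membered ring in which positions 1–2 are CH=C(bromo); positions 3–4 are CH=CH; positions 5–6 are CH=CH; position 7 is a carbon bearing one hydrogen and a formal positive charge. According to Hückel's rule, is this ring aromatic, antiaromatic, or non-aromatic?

Aromatic

The p orbitals form a continuous loop: the double-bond atoms are sp², each contributing one p electron; the carbocation has an empty p orbital. The ring is fully conjugated.
Adding the contributions, 3 × 2 = 6 from the double-bond units + 0 from the CH(+) atom = 6.
That gives a 4n+2 count (6, n = 1).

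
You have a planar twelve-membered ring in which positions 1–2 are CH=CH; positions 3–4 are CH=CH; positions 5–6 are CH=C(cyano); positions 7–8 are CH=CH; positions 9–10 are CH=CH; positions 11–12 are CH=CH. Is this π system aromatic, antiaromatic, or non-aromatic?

Antiaromatic

The p orbitals form a continuous loop: every atom in a ring double bond is sp² and brings one electron to the p orbital. The ring is fully conjugated.
Adding the contributions, 6 × 2 = 12 from the 6 double-bond units.
12 = 4(3); a planar, fully conjugated 4n system is antiaromatic.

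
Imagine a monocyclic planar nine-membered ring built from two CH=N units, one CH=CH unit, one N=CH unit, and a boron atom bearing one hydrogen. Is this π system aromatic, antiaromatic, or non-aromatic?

Antiaromatic

Check conjugation: every atom in a ring double bond is sp² and brings one electron to the p orbital; the doubly-bonded nitrogens are pyridine-type — their lone pairs lie in the ring plane, leaving one electron in the p orbital; the boron has an empty p orbital — every position has a p orbital, so the cyclic π system is continuous.
Adding the contributions, 4 × 2 = 8 from the double-bond units + 0 from the BH atom = 8.
8 is a 4n count (n = 2), so the planar conjugated ring is antiaromatic.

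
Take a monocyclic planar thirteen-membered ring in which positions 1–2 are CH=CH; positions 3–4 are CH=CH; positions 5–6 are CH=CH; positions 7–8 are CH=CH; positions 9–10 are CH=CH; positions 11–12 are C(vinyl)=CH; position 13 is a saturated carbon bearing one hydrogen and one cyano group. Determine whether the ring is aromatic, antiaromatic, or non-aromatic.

Non-aromatic

Because that saturated carbon is sp³ and has no p orbital in the ring π system at the CH(cyano) position, the π system cannot extend all the way around the ring.
Without a continuous loop of overlapping p orbitals the Hückel electron count never comes into play.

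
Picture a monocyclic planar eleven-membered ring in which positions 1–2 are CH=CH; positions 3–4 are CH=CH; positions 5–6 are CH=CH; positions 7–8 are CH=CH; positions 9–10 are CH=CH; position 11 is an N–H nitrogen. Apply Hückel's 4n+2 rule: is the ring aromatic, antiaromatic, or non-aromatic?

Antiaromatic

Check conjugation: each doubly-bonded ring atom is sp² with one p-orbital electron; the pyrrole-type nitrogen donates its lone pair from the p orbital — every position has a p orbital, so the cyclic π system is continuous.
Counting π electrons: 5 × 2 = 10 from the double-bond units + 2 from the NH atom = 12.
With 12 = 4·3 π electrons, Hückel's rule classifies the planar ring as antiaromatic.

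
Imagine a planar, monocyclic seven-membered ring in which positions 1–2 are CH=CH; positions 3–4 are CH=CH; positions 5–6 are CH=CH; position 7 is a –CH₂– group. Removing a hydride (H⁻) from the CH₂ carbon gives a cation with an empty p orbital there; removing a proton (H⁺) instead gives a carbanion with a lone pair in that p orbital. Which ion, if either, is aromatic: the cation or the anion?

The cation

Both ions have a continuous loop of p orbitals — each ring atom is sp².
Cation: 3 × 2 + 0 = 6 π electrons → 4(1)+2, aromatic.
Anion: 3 × 2 + 2 = 8 π electrons → 4(2), antiaromatic.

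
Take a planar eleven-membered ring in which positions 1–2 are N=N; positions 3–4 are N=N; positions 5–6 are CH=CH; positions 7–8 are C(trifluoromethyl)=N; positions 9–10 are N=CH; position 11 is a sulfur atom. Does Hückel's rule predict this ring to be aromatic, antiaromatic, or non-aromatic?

All ring atoms are sp² and supply a p orbital to the ring (every atom in a ring double bond is sp² and brings one electron to the p orbital; each sp² =N– keeps its lone pair in-plane and puts one electron into the π system; the sulfur donates one lone pair from its p orbital); the conjugation is uninterrupted.
Adding the contributions, 5 × 2 = 10 from the double-bond units + 2 from the S atom = 12.
A 4n π count (12, n = 3) in a planar conjugated ring means antiaromatic.

Antiaromatic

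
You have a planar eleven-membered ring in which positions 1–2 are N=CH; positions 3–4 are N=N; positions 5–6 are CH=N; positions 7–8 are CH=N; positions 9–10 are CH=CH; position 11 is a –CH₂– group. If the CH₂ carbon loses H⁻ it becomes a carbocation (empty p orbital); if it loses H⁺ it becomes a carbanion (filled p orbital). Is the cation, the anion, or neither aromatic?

Once that carbon is sp², every ring atom has a p orbital and both ions are fully conjugated.
Cation: 5 × 2 + 0 = 10 π electrons → 4(2)+2, aromatic.
Anion: 5 × 2 + 2 = 12 π electrons → 4(3), antiaromatic.

The cation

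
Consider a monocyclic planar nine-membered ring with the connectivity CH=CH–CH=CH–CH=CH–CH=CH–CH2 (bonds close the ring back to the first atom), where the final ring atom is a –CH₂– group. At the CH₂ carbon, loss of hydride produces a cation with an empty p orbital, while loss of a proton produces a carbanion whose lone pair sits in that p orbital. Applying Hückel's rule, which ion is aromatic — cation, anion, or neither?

Both ions have a continuous loop of p orbitals — each ring atom is sp².
Cation: 4 × 2 + 0 = 8 π electrons → 4(2), antiaromatic.
Anion: 4 × 2 + 2 = 10 π electrons → 4(2)+2, aromatic.

The anion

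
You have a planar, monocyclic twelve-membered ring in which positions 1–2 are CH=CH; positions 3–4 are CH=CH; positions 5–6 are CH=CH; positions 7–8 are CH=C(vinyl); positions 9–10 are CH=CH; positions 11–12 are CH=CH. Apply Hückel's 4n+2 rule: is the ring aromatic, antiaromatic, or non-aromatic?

Antiaromatic

The p orbitals form a continuous loop: each doubly-bonded ring atom is sp² with one p-orbital electron. The ring is fully conjugated.
Adding the contributions, 6 × 2 = 12 from the 6 double-bond units.
12 = 4(3); a planar, fully conjugated 4n system is antiaromatic.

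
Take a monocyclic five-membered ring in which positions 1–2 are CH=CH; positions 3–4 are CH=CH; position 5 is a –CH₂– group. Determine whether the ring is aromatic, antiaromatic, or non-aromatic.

The CH2 position has four σ bonds — the tetrahedral CH₂ carbon is sp³ and has no p orbital in the ring π system — so the cyclic conjugation is interrupted.
Broken conjugation rules out both aromaticity and antiaromaticity.

Non-aromatic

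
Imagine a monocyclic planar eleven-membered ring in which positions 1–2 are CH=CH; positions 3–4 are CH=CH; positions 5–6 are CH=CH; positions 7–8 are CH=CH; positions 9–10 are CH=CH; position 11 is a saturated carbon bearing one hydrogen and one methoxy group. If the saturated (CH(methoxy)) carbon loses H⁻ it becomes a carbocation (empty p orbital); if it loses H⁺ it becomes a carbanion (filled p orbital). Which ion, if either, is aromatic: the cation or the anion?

Both ions have a continuous loop of p orbitals — each ring atom is sp².
Cation: 5 × 2 + 0 = 10 π electrons → 4(2)+2, aromatic.
Anion: 5 × 2 + 2 = 12 π electrons → 4(3), antiaromatic.

The cation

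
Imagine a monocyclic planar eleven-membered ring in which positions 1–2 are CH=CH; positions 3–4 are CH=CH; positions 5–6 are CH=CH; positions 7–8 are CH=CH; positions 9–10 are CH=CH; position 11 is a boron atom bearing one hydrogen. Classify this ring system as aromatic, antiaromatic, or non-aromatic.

Check conjugation: the double-bond atoms are sp², each contributing one p electron; the boron has an empty p orbital — every position has a p orbital, so the cyclic π system is continuous.
π-electron count: 5 × 2 = 10 from the double-bond units + 0 from the BH atom = 10.
10 = 4(2) + 2, which satisfies Hückel's 4n+2 rule.

Aromatic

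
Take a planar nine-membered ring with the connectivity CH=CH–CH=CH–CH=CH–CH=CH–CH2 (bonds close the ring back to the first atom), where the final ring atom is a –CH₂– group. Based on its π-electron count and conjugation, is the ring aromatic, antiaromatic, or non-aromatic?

Non-aromatic

At the CH2 position, the tetrahedral CH₂ carbon is sp³ and has no p orbital in the ring π system; the ring's p-orbital overlap is broken there.
A ring that is not fully conjugated cannot be aromatic or antiaromatic regardless of its π-electron count.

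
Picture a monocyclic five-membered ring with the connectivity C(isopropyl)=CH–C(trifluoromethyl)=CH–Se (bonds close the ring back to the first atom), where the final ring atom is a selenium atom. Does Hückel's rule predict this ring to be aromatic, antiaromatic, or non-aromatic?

Aromatic

Every ring atom contributes a p orbital perpendicular to the ring (every atom in a ring double bond is sp² and brings one electron to the p orbital; the selenium donates one lone pair from its p orbital), so the π system is cyclic and fully conjugated.
Counting π electrons: 2 × 2 = 4 from the double-bond units + 2 from the Se atom = 6.
6 = 4(1) + 2, which satisfies Hückel's 4n+2 rule.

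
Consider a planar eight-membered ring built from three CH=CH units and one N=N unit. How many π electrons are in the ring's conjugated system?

8

Every ring atom contributes a p orbital perpendicular to the ring (every atom in a ring double bond is sp² and brings one electron to the p orbital; each =N– nitrogen is pyridine-type (lone pair in the sp² plane, one electron in the p orbital)), so the π system is cyclic and fully conjugated.
Counting π electrons: 4 × 2 = 8 from the 4 double-bond units.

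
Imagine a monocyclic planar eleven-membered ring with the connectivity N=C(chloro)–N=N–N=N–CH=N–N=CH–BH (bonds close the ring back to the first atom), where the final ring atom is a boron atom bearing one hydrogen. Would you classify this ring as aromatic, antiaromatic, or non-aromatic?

Aromatic

The p orbitals form a continuous loop: the double-bond atoms are sp², each contributing one p electron; each =N– nitrogen is pyridine-type (lone pair in the sp² plane, one electron in the p orbital); the boron has an empty p orbital. The ring is fully conjugated.
Counting π electrons: 5 × 2 = 10 from the double-bond units + 0 from the BH atom = 10.
Since 10 = 4·2 + 2, the ring meets the 4n+2 criterion.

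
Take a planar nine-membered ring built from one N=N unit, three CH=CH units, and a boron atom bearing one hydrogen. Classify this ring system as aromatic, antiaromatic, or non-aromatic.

Antiaromatic

Check conjugation: each doubly-bonded ring atom is sp² with one p-orbital electron; each =N– nitrogen is pyridine-type (lone pair in the sp² plane, one electron in the p orbital); the boron has an empty p orbital — every position has a p orbital, so the cyclic π system is continuous.
Tallying contributions gives 4 × 2 = 8 from the double-bond units + 0 from the BH atom = 8.
A 4n π count (8, n = 2) in a planar conjugated ring means antiaromatic.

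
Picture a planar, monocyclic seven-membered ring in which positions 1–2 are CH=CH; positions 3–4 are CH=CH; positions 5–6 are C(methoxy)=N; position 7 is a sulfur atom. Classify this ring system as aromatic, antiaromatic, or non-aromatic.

Antiaromatic

Check conjugation: every atom in a ring double bond is sp² and brings one electron to the p orbital; each =N– nitrogen is pyridine-type (lone pair in the sp² plane, one electron in the p orbital); the sulfur donates one lone pair from its p orbital — every position has a p orbital, so the cyclic π system is continuous.
Adding the contributions, 3 × 2 = 6 from the double-bond units + 2 from the S atom = 8.
With 8 = 4·2 π electrons, Hückel's rule classifies the planar ring as antiaromatic.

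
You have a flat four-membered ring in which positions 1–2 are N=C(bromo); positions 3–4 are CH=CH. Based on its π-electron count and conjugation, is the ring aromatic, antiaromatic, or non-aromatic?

All ring atoms are sp² and supply a p orbital to the ring (the double-bond atoms are sp², each contributing one p electron; the doubly-bonded nitrogens are pyridine-type — their lone pairs lie in the ring plane, leaving one electron in the p orbital); the conjugation is uninterrupted.
π-electron count: 2 × 2 = 4 from the 2 double-bond units.
4 is a 4n count (n = 1), so the planar conjugated ring is antiaromatic.

Antiaromatic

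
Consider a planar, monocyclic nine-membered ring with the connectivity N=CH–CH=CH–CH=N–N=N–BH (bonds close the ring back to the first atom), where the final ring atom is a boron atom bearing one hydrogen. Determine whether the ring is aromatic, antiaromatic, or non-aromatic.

Antiaromatic

All ring atoms are sp² and supply a p orbital to the ring (each doubly-bonded ring atom is sp² with one p-orbital electron; the doubly-bonded nitrogens are pyridine-type — their lone pairs lie in the ring plane, leaving one electron in the p orbital; the boron has an empty p orbital); the conjugation is uninterrupted.
π-electron count: 4 × 2 = 8 from the double-bond units + 0 from the BH atom = 8.
A 4n π count (8, n = 2) in a planar conjugated ring means antiaromatic.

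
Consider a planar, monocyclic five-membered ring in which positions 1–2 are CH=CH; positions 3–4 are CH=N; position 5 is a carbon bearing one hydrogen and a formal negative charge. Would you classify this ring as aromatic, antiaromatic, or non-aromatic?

All ring atoms are sp² and supply a p orbital to the ring (every atom in a ring double bond is sp² and brings one electron to the p orbital; each sp² =N– keeps its lone pair in-plane and puts one electron into the π system; the carbanion's lone pair occupies the p orbital); the conjugation is uninterrupted.
Adding the contributions, 2 × 2 = 4 from the double-bond units + 2 from the CH(-) atom = 6.
Since 6 = 4·1 + 2, the ring meets the 4n+2 criterion.

Aromatic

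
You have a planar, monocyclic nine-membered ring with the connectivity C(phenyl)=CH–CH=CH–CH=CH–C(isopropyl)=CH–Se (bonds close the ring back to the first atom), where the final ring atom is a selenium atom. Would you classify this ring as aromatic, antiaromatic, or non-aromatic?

The p orbitals form a continuous loop: the double-bond atoms are sp², each contributing one p electron; the selenium donates one lone pair from its p orbital. The ring is fully conjugated.
Adding the contributions, 4 × 2 = 8 from the double-bond units + 2 from the Se atom = 10.
Since 10 = 4·2 + 2, the ring meets the 4n+2 criterion.

Aromatic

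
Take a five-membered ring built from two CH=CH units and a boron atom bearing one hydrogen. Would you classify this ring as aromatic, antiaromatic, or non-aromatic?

Antiaromatic

The p orbitals form a continuous loop: each doubly-bonded ring atom is sp² with one p-orbital electron; the boron has an empty p orbital. The ring is fully conjugated.
π-electron count: 2 × 2 = 4 from the double-bond units + 0 from the BH atom = 4.
4 = 4(1); a planar, fully conjugated 4n system is antiaromatic.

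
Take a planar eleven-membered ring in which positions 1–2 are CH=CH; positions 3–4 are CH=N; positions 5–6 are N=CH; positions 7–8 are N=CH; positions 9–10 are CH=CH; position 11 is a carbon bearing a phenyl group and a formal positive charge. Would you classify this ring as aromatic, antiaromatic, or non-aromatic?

Aromatic

Every ring atom contributes a p orbital perpendicular to the ring (the double-bond atoms are sp², each contributing one p electron; each sp² =N– keeps its lone pair in-plane and puts one electron into the π system; the carbocation has an empty p orbital), so the π system is cyclic and fully conjugated.
π-electron count: 5 × 2 = 10 from the double-bond units + 0 from the C(phenyl)(+) atom = 10.
That gives a 4n+2 count (10, n = 2).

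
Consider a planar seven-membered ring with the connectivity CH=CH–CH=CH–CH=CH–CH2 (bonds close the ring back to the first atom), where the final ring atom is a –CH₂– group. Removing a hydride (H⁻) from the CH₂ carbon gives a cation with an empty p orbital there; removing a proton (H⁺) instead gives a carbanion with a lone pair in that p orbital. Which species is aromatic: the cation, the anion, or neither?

Once that carbon is sp², every ring atom has a p orbital and both ions are fully conjugated.
Cation: 3 × 2 + 0 = 6 π electrons → 4(1)+2, aromatic.
Anion: 3 × 2 + 2 = 8 π electrons → 4(2), antiaromatic.

The cation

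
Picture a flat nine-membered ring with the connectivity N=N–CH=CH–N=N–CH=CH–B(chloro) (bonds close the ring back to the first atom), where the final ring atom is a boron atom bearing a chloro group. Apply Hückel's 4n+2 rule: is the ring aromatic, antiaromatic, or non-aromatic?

The p orbitals form a continuous loop: each doubly-bonded ring atom is sp² with one p-orbital electron; each =N– nitrogen is pyridine-type (lone pair in the sp² plane, one electron in the p orbital); the boron has an empty p orbital. The ring is fully conjugated.
π-electron count: 4 × 2 = 8 from the double-bond units + 0 from the B(chloro) atom = 8.
With 8 = 4·2 π electrons, Hückel's rule classifies the planar ring as antiaromatic.

Antiaromatic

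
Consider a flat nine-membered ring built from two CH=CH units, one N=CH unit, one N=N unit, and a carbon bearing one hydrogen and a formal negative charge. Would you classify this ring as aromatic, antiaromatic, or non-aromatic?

Aromatic

Check conjugation: every atom in a ring double bond is sp² and brings one electron to the p orbital; each =N– nitrogen is pyridine-type (lone pair in the sp² plane, one electron in the p orbital); the carbanion's lone pair occupies the p orbital — every position has a p orbital, so the cyclic π system is continuous.
Adding the contributions, 4 × 2 = 8 from the double-bond units + 2 from the CH(-) atom = 10.
With 10 π electrons (n = 2), the Hückel 4n+2 condition holds.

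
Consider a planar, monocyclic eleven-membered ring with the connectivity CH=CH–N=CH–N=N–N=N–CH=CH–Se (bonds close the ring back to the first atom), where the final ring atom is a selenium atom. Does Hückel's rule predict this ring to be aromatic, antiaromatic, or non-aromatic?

Antiaromatic

Check conjugation: the double-bond atoms are sp², each contributing one p electron; each sp² =N– keeps its lone pair in-plane and puts one electron into the π system; the selenium donates one lone pair from its p orbital — every position has a p orbital, so the cyclic π system is continuous.
Adding the contributions, 5 × 2 = 10 from the double-bond units + 2 from the Se atom = 12.
12 = 4(3); a planar, fully conjugated 4n system is antiaromatic.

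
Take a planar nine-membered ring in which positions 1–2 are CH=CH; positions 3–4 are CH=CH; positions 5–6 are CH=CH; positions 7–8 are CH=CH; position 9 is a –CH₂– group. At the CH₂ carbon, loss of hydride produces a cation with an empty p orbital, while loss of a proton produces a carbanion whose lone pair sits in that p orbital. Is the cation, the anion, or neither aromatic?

In either ion the ring is fully conjugated: every atom, including the new sp² carbon, supplies a p orbital.
Cation: 4 × 2 + 0 = 8 π electrons → 4(2), antiaromatic.
Anion: 4 × 2 + 2 = 10 π electrons → 4(2)+2, aromatic.

The anion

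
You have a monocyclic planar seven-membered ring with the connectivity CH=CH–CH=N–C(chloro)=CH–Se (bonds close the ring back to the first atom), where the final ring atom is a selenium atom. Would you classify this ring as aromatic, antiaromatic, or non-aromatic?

Antiaromatic

Every ring atom contributes a p orbital perpendicular to the ring (the double-bond atoms are sp², each contributing one p electron; each =N– nitrogen is pyridine-type (lone pair in the sp² plane, one electron in the p orbital); the selenium donates one lone pair from its p orbital), so the π system is cyclic and fully conjugated.
Tallying contributions gives 3 × 2 = 6 from the double-bond units + 2 from the Se atom = 8.
With 8 = 4·2 π electrons, Hückel's rule classifies the planar ring as antiaromatic.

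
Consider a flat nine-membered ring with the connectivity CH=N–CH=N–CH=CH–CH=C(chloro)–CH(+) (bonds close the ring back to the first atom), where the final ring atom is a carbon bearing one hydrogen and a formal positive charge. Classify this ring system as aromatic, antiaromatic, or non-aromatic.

Antiaromatic

Every ring atom contributes a p orbital perpendicular to the ring (every atom in a ring double bond is sp² and brings one electron to the p orbital; each sp² =N– keeps its lone pair in-plane and puts one electron into the π system; the carbocation has an empty p orbital), so the π system is cyclic and fully conjugated.
Counting π electrons: 4 × 2 = 8 from the double-bond units + 0 from the CH(+) atom = 8.
A 4n π count (8, n = 2) in a planar conjugated ring means antiaromatic.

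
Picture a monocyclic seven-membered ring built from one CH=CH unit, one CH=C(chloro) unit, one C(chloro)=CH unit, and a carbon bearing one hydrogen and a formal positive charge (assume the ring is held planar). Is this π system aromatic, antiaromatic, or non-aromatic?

Aromatic

All ring atoms are sp² and supply a p orbital to the ring (every atom in a ring double bond is sp² and brings one electron to the p orbital; the carbocation has an empty p orbital); the conjugation is uninterrupted.
Adding the contributions, 3 × 2 = 6 from the double-bond units + 0 from the CH(+) atom = 6.
With 6 π electrons (n = 1), the Hückel 4n+2 condition holds.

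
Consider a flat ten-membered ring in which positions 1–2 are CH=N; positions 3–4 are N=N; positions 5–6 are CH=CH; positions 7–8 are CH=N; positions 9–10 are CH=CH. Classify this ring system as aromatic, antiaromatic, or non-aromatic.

Aromatic

All ring atoms are sp² and supply a p orbital to the ring (each doubly-bonded ring atom is sp² with one p-orbital electron; each =N– nitrogen is pyridine-type (lone pair in the sp² plane, one electron in the p orbital)); the conjugation is uninterrupted.
Adding the contributions, 5 × 2 = 10 from the 5 double-bond units.
With 10 π electrons (n = 2), the Hückel 4n+2 condition holds.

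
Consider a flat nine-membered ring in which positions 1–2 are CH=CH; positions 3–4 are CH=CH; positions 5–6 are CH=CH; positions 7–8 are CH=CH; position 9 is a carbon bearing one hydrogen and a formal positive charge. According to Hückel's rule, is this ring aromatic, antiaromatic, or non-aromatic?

Antiaromatic

Check conjugation: every atom in a ring double bond is sp² and brings one electron to the p orbital; the carbocation has an empty p orbital — every position has a p orbital, so the cyclic π system is continuous.
Tallying contributions gives 4 × 2 = 8 from the double-bond units + 0 from the CH(+) atom = 8.
With 8 = 4·2 π electrons, Hückel's rule classifies the planar ring as antiaromatic.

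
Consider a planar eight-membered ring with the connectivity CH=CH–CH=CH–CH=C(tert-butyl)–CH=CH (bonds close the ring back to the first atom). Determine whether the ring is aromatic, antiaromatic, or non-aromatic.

Antiaromatic

Check conjugation: the double-bond atoms are sp², each contributing one p electron — every position has a p orbital, so the cyclic π system is continuous.
Adding the contributions, 4 × 2 = 8 from the 4 double-bond units.
With 8 = 4·2 π electrons, Hückel's rule classifies the planar ring as antiaromatic.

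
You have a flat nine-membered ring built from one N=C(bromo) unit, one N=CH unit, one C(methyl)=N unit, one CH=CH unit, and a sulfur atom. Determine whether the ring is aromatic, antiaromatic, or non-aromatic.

Aromatic

The p orbitals form a continuous loop: each doubly-bonded ring atom is sp² with one p-orbital electron; each sp² =N– keeps its lone pair in-plane and puts one electron into the π system; the sulfur donates one lone pair from its p orbital. The ring is fully conjugated.
Adding the contributions, 4 × 2 = 8 from the double-bond units + 2 from the S atom = 10.
Since 10 = 4·2 + 2, the ring meets the 4n+2 criterion.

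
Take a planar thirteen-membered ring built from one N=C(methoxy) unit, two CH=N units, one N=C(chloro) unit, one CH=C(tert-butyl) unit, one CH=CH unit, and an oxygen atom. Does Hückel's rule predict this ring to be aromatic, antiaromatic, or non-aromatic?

Check conjugation: the double-bond atoms are sp², each contributing one p electron; the doubly-bonded nitrogens are pyridine-type — their lone pairs lie in the ring plane, leaving one electron in the p orbital; the oxygen donates one lone pair from its p orbital — every position has a p orbital, so the cyclic π system is continuous.
π-electron count: 6 × 2 = 12 from the double-bond units + 2 from the O atom = 14.
That gives a 4n+2 count (14, n = 3).

Aromatic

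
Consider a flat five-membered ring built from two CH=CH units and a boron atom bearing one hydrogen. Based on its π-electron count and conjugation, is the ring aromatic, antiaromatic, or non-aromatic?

Check conjugation: each doubly-bonded ring atom is sp² with one p-orbital electron; the boron has an empty p orbital — every position has a p orbital, so the cyclic π system is continuous.
Adding the contributions, 2 × 2 = 4 from the double-bond units + 0 from the BH atom = 4.
4 = 4(1); a planar, fully conjugated 4n system is antiaromatic.

Antiaromatic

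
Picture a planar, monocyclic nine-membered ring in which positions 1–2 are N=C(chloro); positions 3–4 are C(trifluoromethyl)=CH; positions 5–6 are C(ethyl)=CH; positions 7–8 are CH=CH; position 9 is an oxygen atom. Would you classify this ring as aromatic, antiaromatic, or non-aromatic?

Every ring atom contributes a p orbital perpendicular to the ring (each doubly-bonded ring atom is sp² with one p-orbital electron; the doubly-bonded nitrogens are pyridine-type — their lone pairs lie in the ring plane, leaving one electron in the p orbital; the oxygen donates one lone pair from its p orbital), so the π system is cyclic and fully conjugated.
Counting π electrons: 4 × 2 = 8 from the double-bond units + 2 from the O atom = 10.
10 = 4(2) + 2, which satisfies Hückel's 4n+2 rule.

Aromatic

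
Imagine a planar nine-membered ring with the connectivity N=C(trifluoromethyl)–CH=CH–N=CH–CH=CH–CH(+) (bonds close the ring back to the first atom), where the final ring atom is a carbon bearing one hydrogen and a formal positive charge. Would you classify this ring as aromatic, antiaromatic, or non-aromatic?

The p orbitals form a continuous loop: the double-bond atoms are sp², each contributing one p electron; each =N– nitrogen is pyridine-type (lone pair in the sp² plane, one electron in the p orbital); the carbocation has an empty p orbital. The ring is fully conjugated.
Tallying contributions gives 4 × 2 = 8 from the double-bond units + 0 from the CH(+) atom = 8.
8 is a 4n count (n = 2), so the planar conjugated ring is antiaromatic.

Antiaromatic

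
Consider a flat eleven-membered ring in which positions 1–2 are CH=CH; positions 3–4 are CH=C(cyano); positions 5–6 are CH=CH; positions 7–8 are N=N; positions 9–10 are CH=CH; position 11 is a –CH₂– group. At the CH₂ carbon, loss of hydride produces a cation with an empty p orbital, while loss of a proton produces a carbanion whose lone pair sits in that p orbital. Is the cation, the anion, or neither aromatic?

Both ions have a continuous loop of p orbitals — each ring atom is sp².
Cation: 5 × 2 + 0 = 10 π electrons → 4(2)+2, aromatic.
Anion: 5 × 2 + 2 = 12 π electrons → 4(3), antiaromatic.

The cation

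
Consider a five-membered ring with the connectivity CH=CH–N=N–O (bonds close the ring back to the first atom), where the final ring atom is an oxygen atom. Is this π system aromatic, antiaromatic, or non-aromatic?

Check conjugation: each doubly-bonded ring atom is sp² with one p-orbital electron; each =N– nitrogen is pyridine-type (lone pair in the sp² plane, one electron in the p orbital); the oxygen donates one lone pair from its p orbital — every position has a p orbital, so the cyclic π system is continuous.
π-electron count: 2 × 2 = 4 from the double-bond units + 2 from the O atom = 6.
6 = 4(1) + 2, which satisfies Hückel's 4n+2 rule.

Aromatic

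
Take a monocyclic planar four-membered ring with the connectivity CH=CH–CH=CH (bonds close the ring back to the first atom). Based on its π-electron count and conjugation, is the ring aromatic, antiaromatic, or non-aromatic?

Antiaromatic

Every ring atom contributes a p orbital perpendicular to the ring (the double-bond atoms are sp², each contributing one p electron), so the π system is cyclic and fully conjugated.
Counting π electrons: 2 × 2 = 4 from the 2 double-bond units.
A 4n π count (4, n = 1) in a planar conjugated ring means antiaromatic.
(This ring is cyclobutadiene.)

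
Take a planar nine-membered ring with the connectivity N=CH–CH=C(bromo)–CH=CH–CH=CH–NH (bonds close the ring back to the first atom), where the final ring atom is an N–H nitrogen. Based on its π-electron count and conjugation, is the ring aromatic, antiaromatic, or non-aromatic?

Every ring atom contributes a p orbital perpendicular to the ring (each doubly-bonded ring atom is sp² with one p-orbital electron; each =N– nitrogen is pyridine-type (lone pair in the sp² plane, one electron in the p orbital); the pyrrole-type nitrogen donates its lone pair from the p orbital), so the π system is cyclic and fully conjugated.
π-electron count: 4 × 2 = 8 from the double-bond units + 2 from the NH atom = 10.
10 = 4(2) + 2, which satisfies Hückel's 4n+2 rule.

Aromatic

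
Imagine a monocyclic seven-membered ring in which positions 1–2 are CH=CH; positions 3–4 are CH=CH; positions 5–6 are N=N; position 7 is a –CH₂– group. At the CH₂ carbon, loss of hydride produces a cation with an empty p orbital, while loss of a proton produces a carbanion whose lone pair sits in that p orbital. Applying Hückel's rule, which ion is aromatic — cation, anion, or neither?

The cation

In both ions every ring atom is sp² and contributes a p orbital, so both rings are fully conjugated.
Cation: 3 × 2 + 0 = 6 π electrons → 4(1)+2, aromatic.
Anion: 3 × 2 + 2 = 8 π electrons → 4(2), antiaromatic.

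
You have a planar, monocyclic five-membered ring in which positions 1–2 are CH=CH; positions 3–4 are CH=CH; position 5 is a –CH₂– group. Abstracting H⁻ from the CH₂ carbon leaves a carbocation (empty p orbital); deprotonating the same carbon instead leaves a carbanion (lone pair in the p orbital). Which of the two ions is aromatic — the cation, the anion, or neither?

The anion

Once that carbon is sp², every ring atom has a p orbital and both ions are fully conjugated.
Cation: 2 × 2 + 0 = 4 π electrons → 4(1), antiaromatic.
Anion: 2 × 2 + 2 = 6 π electrons → 4(1)+2, aromatic.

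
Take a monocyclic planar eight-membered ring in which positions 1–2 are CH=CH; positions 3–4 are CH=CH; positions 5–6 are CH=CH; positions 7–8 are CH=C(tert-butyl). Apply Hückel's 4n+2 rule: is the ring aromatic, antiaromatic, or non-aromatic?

Antiaromatic

All ring atoms are sp² and supply a p orbital to the ring (each doubly-bonded ring atom is sp² with one p-orbital electron); the conjugation is uninterrupted.
Adding the contributions, 4 × 2 = 8 from the 4 double-bond units.
A 4n π count (8, n = 2) in a planar conjugated ring means antiaromatic.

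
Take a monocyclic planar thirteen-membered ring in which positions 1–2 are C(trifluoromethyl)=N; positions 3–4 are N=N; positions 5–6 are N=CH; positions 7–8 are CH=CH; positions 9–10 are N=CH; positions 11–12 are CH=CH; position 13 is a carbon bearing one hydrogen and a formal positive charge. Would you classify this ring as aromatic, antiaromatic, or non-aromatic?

Antiaromatic

Every ring atom contributes a p orbital perpendicular to the ring (the double-bond atoms are sp², each contributing one p electron; each =N– nitrogen is pyridine-type (lone pair in the sp² plane, one electron in the p orbital); the carbocation has an empty p orbital), so the π system is cyclic and fully conjugated.
Tallying contributions gives 6 × 2 = 12 from the double-bond units + 0 from the CH(+) atom = 12.
12 = 4(3); a planar, fully conjugated 4n system is antiaromatic.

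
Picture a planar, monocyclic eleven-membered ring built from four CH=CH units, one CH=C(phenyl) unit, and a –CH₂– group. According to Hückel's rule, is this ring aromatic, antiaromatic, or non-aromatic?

The CH2 carbon is saturated: the tetrahedral CH₂ carbon is sp³ and has no p orbital in the ring π system. Conjugation is not continuous around the ring.
Without a continuous loop of overlapping p orbitals the Hückel electron count never comes into play.

Non-aromatic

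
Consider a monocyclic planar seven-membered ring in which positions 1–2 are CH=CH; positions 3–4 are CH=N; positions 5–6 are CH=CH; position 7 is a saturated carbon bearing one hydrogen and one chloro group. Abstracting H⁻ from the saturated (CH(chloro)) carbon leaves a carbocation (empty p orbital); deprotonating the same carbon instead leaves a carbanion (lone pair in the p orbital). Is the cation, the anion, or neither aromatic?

The cation

In both ions every ring atom is sp² and contributes a p orbital, so both rings are fully conjugated.
Cation: 3 × 2 + 0 = 6 π electrons → 4(1)+2, aromatic.
Anion: 3 × 2 + 2 = 8 π electrons → 4(2), antiaromatic.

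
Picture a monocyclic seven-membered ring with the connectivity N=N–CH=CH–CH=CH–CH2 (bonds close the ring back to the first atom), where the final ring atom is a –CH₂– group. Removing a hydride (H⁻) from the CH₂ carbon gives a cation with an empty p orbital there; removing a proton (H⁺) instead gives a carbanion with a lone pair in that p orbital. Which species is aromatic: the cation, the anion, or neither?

Both ions have a continuous loop of p orbitals — each ring atom is sp².
Cation: 3 × 2 + 0 = 6 π electrons → 4(1)+2, aromatic.
Anion: 3 × 2 + 2 = 8 π electrons → 4(2), antiaromatic.

The cation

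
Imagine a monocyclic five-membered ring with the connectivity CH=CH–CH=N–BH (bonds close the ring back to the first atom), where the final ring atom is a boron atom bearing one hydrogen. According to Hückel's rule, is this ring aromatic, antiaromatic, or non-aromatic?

Antiaromatic

Every ring atom contributes a p orbital perpendicular to the ring (each doubly-bonded ring atom is sp² with one p-orbital electron; each =N– nitrogen is pyridine-type (lone pair in the sp² plane, one electron in the p orbital); the boron has an empty p orbital), so the π system is cyclic and fully conjugated.
Counting π electrons: 2 × 2 = 4 from the double-bond units + 0 from the BH atom = 4.
With 4 = 4·1 π electrons, Hückel's rule classifies the planar ring as antiaromatic.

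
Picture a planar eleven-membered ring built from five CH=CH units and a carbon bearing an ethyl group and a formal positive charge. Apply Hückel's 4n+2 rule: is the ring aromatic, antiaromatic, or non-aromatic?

Aromatic

All ring atoms are sp² and supply a p orbital to the ring (the double-bond atoms are sp², each contributing one p electron; the carbocation has an empty p orbital); the conjugation is uninterrupted.
Tallying contributions gives 5 × 2 = 10 from the double-bond units + 0 from the C(ethyl)(+) atom = 10.
With 10 π electrons (n = 2), the Hückel 4n+2 condition holds.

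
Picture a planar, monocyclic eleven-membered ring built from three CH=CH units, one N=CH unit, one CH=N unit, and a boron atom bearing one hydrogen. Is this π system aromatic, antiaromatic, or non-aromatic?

Aromatic

The p orbitals form a continuous loop: the double-bond atoms are sp², each contributing one p electron; each sp² =N– keeps its lone pair in-plane and puts one electron into the π system; the boron has an empty p orbital. The ring is fully conjugated.
Counting π electrons: 5 × 2 = 10 from the double-bond units + 0 from the BH atom = 10.
With 10 π electrons (n = 2), the Hückel 4n+2 condition holds.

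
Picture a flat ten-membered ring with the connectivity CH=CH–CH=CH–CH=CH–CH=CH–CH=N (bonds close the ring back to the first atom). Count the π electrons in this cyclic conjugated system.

The p orbitals form a continuous loop: each doubly-bonded ring atom is sp² with one p-orbital electron; the doubly-bonded nitrogens are pyridine-type — their lone pairs lie in the ring plane, leaving one electron in the p orbital. The ring is fully conjugated.
Tallying contributions gives 5 × 2 = 10 from the 5 double-bond units.

10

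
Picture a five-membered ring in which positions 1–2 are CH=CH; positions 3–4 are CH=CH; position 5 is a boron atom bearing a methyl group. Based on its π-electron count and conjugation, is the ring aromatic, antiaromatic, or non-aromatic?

Antiaromatic

Check conjugation: every atom in a ring double bond is sp² and brings one electron to the p orbital; the boron has an empty p orbital — every position has a p orbital, so the cyclic π system is continuous.
π-electron count: 2 × 2 = 4 from the double-bond units + 0 from the B(methyl) atom = 4.
A 4n π count (4, n = 1) in a planar conjugated ring means antiaromatic.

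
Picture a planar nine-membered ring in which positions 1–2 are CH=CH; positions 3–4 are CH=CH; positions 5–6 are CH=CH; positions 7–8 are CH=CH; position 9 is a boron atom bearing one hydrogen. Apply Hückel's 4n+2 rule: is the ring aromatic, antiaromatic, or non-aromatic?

Antiaromatic

The p orbitals form a continuous loop: each doubly-bonded ring atom is sp² with one p-orbital electron; the boron has an empty p orbital. The ring is fully conjugated.
π-electron count: 4 × 2 = 8 from the double-bond units + 0 from the BH atom = 8.
With 8 = 4·2 π electrons, Hückel's rule classifies the planar ring as antiaromatic.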